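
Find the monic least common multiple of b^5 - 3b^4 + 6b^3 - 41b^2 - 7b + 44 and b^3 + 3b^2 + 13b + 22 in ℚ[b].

Repeated division with remainder:
  b^5 - 3b^4 + 6b^3 - 41b^2 - 7b + 44 = (b^2 - 6b + 11)(b^3 + 3b^2 + 13b + 22) + (-18b^2 - 18b - 198)
  b^3 + 3b^2 + 13b + 22 = (-(1/18)b - 1/9)(-18b^2 - 18b - 198) + (0)
Last nonzero remainder: -18b^2 - 18b - 198. Dividing through by -18 gives the monic gcd b^2 + b + 11.
Then lcm(f, g) = f·g / gcd(f, g); expanding and making the result monic gives the answer.

b^6 - b^5 - 29b^3 - 89b^2 + 30b + 88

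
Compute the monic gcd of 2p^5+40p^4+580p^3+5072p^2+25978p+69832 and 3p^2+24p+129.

By polynomial division,
  2p^5+40p^4+580p^3+5072p^2+25978p+69832 = ((2/3)p^3+8p^2+(302/3)p+1624/3)(3p^2+24p+129) + (0)
Last nonzero remainder: 3p^2+24p+129. Dividing through by 3 gives the monic gcd p^2+8p+43.

p^2+8p+43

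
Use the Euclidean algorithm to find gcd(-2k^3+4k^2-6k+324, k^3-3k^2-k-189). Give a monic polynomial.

k^2+4k+27

By polynomial division,
  -2k^3+4k^2-6k+324 = (-2)(k^3-3k^2-k-189) + (-2k^2-8k-54)
  k^3-3k^2-k-189 = (-(1/2)k+7/2)(-2k^2-8k-54) + (0)
Last nonzero remainder: -2k^2-8k-54. Dividing through by -2 gives the monic gcd k^2+4k+27.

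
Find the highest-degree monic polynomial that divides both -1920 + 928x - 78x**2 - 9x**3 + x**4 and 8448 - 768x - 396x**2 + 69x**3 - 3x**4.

By polynomial division,
  x**4 - 9x**3 - 78x**2 + 928x - 1920 = (-1/3)(-3x**4 + 69x**3 - 396x**2 - 768x + 8448) + (14x**3 - 210x**2 + 672x + 896)
  -3x**4 + 69x**3 - 396x**2 - 768x + 8448 = (-(3/14)x + 12/7)(14x**3 - 210x**2 + 672x + 896) + (108x**2 - 1728x + 6912)
  14x**3 - 210x**2 + 672x + 896 = ((7/54)x + 7/54)(108x**2 - 1728x + 6912) + (0)
Last nonzero remainder: 108x**2 - 1728x + 6912. Dividing through by 108 gives the monic gcd x**2 - 16x + 64.

64 - 16x + x**2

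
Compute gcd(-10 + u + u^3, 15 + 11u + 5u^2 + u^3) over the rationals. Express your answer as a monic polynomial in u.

5 + 2u + u^2

Apply the Euclidean algorithm:
  u^3 + u - 10 = (u^3 + 5u^2 + 11u + 15) + (-5u^2 - 10u - 25)
  u^3 + 5u^2 + 11u + 15 = (-(1/5)u - 3/5)(-5u^2 - 10u - 25) + (0)
Last nonzero remainder: -5u^2 - 10u - 25. Dividing through by -5 gives the monic gcd u^2 + 2u + 5.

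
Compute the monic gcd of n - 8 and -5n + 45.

1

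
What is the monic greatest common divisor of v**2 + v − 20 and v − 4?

Repeated division with remainder:
  v**2 + v − 20 = (v + 5)(v − 4) + (0)
The last nonzero remainder v − 4 is already monic.

v − 4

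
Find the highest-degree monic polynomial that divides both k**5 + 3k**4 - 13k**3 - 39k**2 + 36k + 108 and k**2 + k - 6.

Repeated division with remainder:
  k**5 + 3k**4 - 13k**3 - 39k**2 + 36k + 108 = (k**3 + 2k**2 - 9k - 18)(k**2 + k - 6) + (0)
The last nonzero remainder k**2 + k - 6 is already monic.

k**2 + k - 6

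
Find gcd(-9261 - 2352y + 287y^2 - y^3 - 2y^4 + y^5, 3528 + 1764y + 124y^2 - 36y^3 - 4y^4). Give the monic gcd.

-147 - 49y + 3y^2 + y^3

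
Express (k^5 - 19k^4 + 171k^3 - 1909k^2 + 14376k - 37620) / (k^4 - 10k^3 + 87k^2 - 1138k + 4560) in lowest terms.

Euclidean algorithm in ℚ[k]:
  k^5 - 19k^4 + 171k^3 - 1909k^2 + 14376k - 37620 = (k - 9)(k^4 - 10k^3 + 87k^2 - 1138k + 4560) + (-6k^3 + 12k^2 - 426k + 3420)
  k^4 - 10k^3 + 87k^2 - 1138k + 4560 = (-(1/6)k + 4/3)(-6k^3 + 12k^2 - 426k + 3420) + (0)
Last nonzero remainder: -6k^3 + 12k^2 - 426k + 3420. Dividing through by -6 gives the monic gcd k^3 - 2k^2 + 71k - 570.
Cancel k^3 - 2k^2 + 71k - 570 from numerator and denominator to get the reduced form.

(k^2 - 17k + 66)/(k - 8)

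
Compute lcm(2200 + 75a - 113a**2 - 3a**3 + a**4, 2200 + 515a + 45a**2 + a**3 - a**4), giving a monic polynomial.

By polynomial division,
  a**4 - 3a**3 - 113a**2 + 75a + 2200 = (-1)(-a**4 + a**3 + 45a**2 + 515a + 2200) + (-2a**3 - 68a**2 + 590a + 4400)
  -a**4 + a**3 + 45a**2 + 515a + 2200 = ((1/2)a - 35/2)(-2a**3 - 68a**2 + 590a + 4400) + (-1440a**2 + 8640a + 79200)
  -2a**3 - 68a**2 + 590a + 4400 = ((1/720)a + 1/18)(-1440a**2 + 8640a + 79200) + (0)
Last nonzero remainder: -1440a**2 + 8640a + 79200. Dividing through by -1440 gives the monic gcd a**2 - 6a - 55.
Then lcm(f, g) = f·g / gcd(f, g); expanding and making the result monic gives the answer.

88000 + 14000a - 1945a**2 - 610a**3 - 88a**4 + 2a**5 + a**6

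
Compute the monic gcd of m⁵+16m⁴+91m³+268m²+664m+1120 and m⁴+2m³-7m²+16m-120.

By polynomial division,
  m⁵+16m⁴+91m³+268m²+664m+1120 = (m+14)(m⁴+2m³-7m²+16m-120) + (70m³+350m²+560m+2800)
  m⁴+2m³-7m²+16m-120 = ((1/70)m-3/70)(70m³+350m²+560m+2800) + (0)
Last nonzero remainder: 70m³+350m²+560m+2800. Dividing through by 70 gives the monic gcd m³+5m²+8m+40.

m³+5m²+8m+40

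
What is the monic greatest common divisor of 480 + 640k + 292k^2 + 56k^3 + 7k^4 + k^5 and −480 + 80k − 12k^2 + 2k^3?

Euclidean algorithm in ℚ[k]:
  k^5 + 7k^4 + 56k^3 + 292k^2 + 640k + 480 = ((1/2)k^2 + (13/2)k + 47)(2k^3 − 12k^2 + 80k − 480) + (576k^2 + 23040)
  2k^3 − 12k^2 + 80k − 480 = ((1/288)k − 1/48)(576k^2 + 23040) + (0)
Last nonzero remainder: 576k^2 + 23040. Dividing through by 576 gives the monic gcd k^2 + 40.

40 + k^2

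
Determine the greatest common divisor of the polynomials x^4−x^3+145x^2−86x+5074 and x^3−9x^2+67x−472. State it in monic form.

x^2−x+59

Euclidean algorithm in ℚ[x]:
  x^4−x^3+145x^2−86x+5074 = (x+8)(x^3−9x^2+67x−472) + (150x^2−150x+8850)
  x^3−9x^2+67x−472 = ((1/150)x−4/75)(150x^2−150x+8850) + (0)
Last nonzero remainder: 150x^2−150x+8850. Dividing through by 150 gives the monic gcd x^2−x+59.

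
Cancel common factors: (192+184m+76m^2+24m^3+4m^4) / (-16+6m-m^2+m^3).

(24+20m+4m^2)/(-2+m)

Apply the Euclidean algorithm:
  4m^4+24m^3+76m^2+184m+192 = (4m+28)(m^3-m^2+6m-16) + (80m^2+80m+640)
  m^3-m^2+6m-16 = ((1/80)m-1/40)(80m^2+80m+640) + (0)
Last nonzero remainder: 80m^2+80m+640. Dividing through by 80 gives the monic gcd m^2+m+8.
Cancel m^2+m+8 from numerator and denominator to get the reduced form.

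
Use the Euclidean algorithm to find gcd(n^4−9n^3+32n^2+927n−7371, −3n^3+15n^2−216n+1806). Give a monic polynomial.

By polynomial division,
  n^4−9n^3+32n^2+927n−7371 = (−(1/3)n+4/3)(−3n^3+15n^2−216n+1806) + (−60n^2+1817n−9779)
  −3n^3+15n^2−216n+1806 = ((1/20)n+1517/1200)(−60n^2+1817n−9779) + (−(2428849/1200)n+17001943/1200)
  −60n^2+1817n−9779 = ((72000/2428849)n−1676400/2428849)(−(2428849/1200)n+17001943/1200) + (0)
Last nonzero remainder: −(2428849/1200)n+17001943/1200. Dividing through by −2428849/1200 gives the monic gcd n−7.

n−7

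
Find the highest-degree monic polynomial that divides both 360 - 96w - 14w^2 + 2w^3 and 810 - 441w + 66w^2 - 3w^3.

30 - 13w + w^2

Repeated division with remainder:
  2w^3 - 14w^2 - 96w + 360 = (-2/3)(-3w^3 + 66w^2 - 441w + 810) + (30w^2 - 390w + 900)
  -3w^3 + 66w^2 - 441w + 810 = (-(1/10)w + 9/10)(30w^2 - 390w + 900) + (0)
Last nonzero remainder: 30w^2 - 390w + 900. Dividing through by 30 gives the monic gcd w^2 - 13w + 30.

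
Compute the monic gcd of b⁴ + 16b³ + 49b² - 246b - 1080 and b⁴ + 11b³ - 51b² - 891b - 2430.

b³ + 20b² + 129b + 270

Repeated division with remainder:
  b⁴ + 16b³ + 49b² - 246b - 1080 = (b⁴ + 11b³ - 51b² - 891b - 2430) + (5b³ + 100b² + 645b + 1350)
  b⁴ + 11b³ - 51b² - 891b - 2430 = ((1/5)b - 9/5)(5b³ + 100b² + 645b + 1350) + (0)
Last nonzero remainder: 5b³ + 100b² + 645b + 1350. Dividing through by 5 gives the monic gcd b³ + 20b² + 129b + 270.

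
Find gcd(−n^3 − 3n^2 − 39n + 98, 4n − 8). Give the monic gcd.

n − 2

Euclidean algorithm in ℚ[n]:
  −n^3 − 3n^2 − 39n + 98 = (−(1/4)n^2 − (5/4)n − 49/4)(4n − 8) + (0)
Last nonzero remainder: 4n − 8. Dividing through by 4 gives the monic gcd n − 2.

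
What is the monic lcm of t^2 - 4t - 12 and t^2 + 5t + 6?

t^3 - t^2 - 24t - 36

Apply the Euclidean algorithm:
  t^2 - 4t - 12 = (t^2 + 5t + 6) + (-9t - 18)
  t^2 + 5t + 6 = (-(1/9)t - 1/3)(-9t - 18) + (0)
Last nonzero remainder: -9t - 18. Dividing through by -9 gives the monic gcd t + 2.
Then lcm(f, g) = f·g / gcd(f, g); expanding and making the result monic gives the answer.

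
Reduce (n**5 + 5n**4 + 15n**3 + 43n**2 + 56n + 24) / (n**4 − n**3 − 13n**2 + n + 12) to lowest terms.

(n**3 + n**2 + 8n + 8)/(n**2 − 5n + 4)

Apply the Euclidean algorithm:
  n**5 + 5n**4 + 15n**3 + 43n**2 + 56n + 24 = (n + 6)(n**4 − n**3 − 13n**2 + n + 12) + (34n**3 + 120n**2 + 38n − 48)
  n**4 − n**3 − 13n**2 + n + 12 = ((1/34)n − 77/578)(34n**3 + 120n**2 + 38n − 48) + ((540/289)n**2 + (2160/289)n + 1620/289)
  34n**3 + 120n**2 + 38n − 48 = ((4913/270)n − 1156/135)((540/289)n**2 + (2160/289)n + 1620/289) + (0)
Last nonzero remainder: (540/289)n**2 + (2160/289)n + 1620/289. Dividing through by 540/289 gives the monic gcd n**2 + 4n + 3.
Cancel n**2 + 4n + 3 from numerator and denominator to get the reduced form.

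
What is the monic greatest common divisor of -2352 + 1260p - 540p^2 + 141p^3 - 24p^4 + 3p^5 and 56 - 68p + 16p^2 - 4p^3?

Repeated division with remainder:
  3p^5 - 24p^4 + 141p^3 - 540p^2 + 1260p - 2352 = (-(3/4)p^2 + 3p - 21/2)(-4p^3 + 16p^2 - 68p + 56) + (-126p^2 + 378p - 1764)
  -4p^3 + 16p^2 - 68p + 56 = ((2/63)p - 2/63)(-126p^2 + 378p - 1764) + (0)
Last nonzero remainder: -126p^2 + 378p - 1764. Dividing through by -126 gives the monic gcd p^2 - 3p + 14.

14 - 3p + p^2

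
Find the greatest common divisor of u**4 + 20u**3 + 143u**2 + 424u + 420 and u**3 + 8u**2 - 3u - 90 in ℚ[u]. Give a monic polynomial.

u**2 + 11u + 30

Apply the Euclidean algorithm:
  u**4 + 20u**3 + 143u**2 + 424u + 420 = (u + 12)(u**3 + 8u**2 - 3u - 90) + (50u**2 + 550u + 1500)
  u**3 + 8u**2 - 3u - 90 = ((1/50)u - 3/50)(50u**2 + 550u + 1500) + (0)
Last nonzero remainder: 50u**2 + 550u + 1500. Dividing through by 50 gives the monic gcd u**2 + 11u + 30.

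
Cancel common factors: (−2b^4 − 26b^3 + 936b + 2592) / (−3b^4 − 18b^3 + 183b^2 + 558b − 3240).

Repeated division with remainder:
  −2b^4 − 26b^3 + 936b + 2592 = (2/3)(−3b^4 − 18b^3 + 183b^2 + 558b − 3240) + (−14b^3 − 122b^2 + 564b + 4752)
  −3b^4 − 18b^3 + 183b^2 + 558b − 3240 = ((3/14)b − 57/98)(−14b^3 − 122b^2 + 564b + 4752) + (−(432/49)b^2 − (6480/49)b − 23328/49)
  −14b^3 − 122b^2 + 564b + 4752 = ((343/216)b − 539/54)(−(432/49)b^2 − (6480/49)b − 23328/49) + (0)
Last nonzero remainder: −(432/49)b^2 − (6480/49)b − 23328/49. Dividing through by −432/49 gives the monic gcd b^2 + 15b + 54.
Cancel b^2 + 15b + 54 from numerator and denominator to get the reduced form.

(2b^2 − 4b − 48)/(3b^2 − 27b + 60)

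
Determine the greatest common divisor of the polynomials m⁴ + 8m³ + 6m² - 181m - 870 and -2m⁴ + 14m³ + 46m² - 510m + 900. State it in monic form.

Repeated division with remainder:
  m⁴ + 8m³ + 6m² - 181m - 870 = (-1/2)(-2m⁴ + 14m³ + 46m² - 510m + 900) + (15m³ + 29m² - 436m - 420)
  -2m⁴ + 14m³ + 46m² - 510m + 900 = (-(2/15)m + 268/225)(15m³ + 29m² - 436m - 420) + (-(10502/225)m² - (10502/225)m + 21004/15)
  15m³ + 29m² - 436m - 420 = (-(3375/10502)m - 1575/5251)(-(10502/225)m² - (10502/225)m + 21004/15) + (0)
Last nonzero remainder: -(10502/225)m² - (10502/225)m + 21004/15. Dividing through by -10502/225 gives the monic gcd m² + m - 30.

m² + m - 30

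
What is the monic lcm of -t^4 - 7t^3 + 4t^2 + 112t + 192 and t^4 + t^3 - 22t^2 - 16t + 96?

t^5 + 5t^4 - 18t^3 - 104t^2 + 32t + 384

Repeated division with remainder:
  -t^4 - 7t^3 + 4t^2 + 112t + 192 = (-1)(t^4 + t^3 - 22t^2 - 16t + 96) + (-6t^3 - 18t^2 + 96t + 288)
  t^4 + t^3 - 22t^2 - 16t + 96 = (-(1/6)t + 1/3)(-6t^3 - 18t^2 + 96t + 288) + (0)
Last nonzero remainder: -6t^3 - 18t^2 + 96t + 288. Dividing through by -6 gives the monic gcd t^3 + 3t^2 - 16t - 48.
Then lcm(f, g) = f·g / gcd(f, g); expanding and making the result monic gives the answer.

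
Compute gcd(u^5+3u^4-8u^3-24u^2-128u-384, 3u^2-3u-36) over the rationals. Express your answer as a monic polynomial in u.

u^2-u-12

Apply the Euclidean algorithm:
  u^5+3u^4-8u^3-24u^2-128u-384 = ((1/3)u^3+(4/3)u^2+(8/3)u+32/3)(3u^2-3u-36) + (0)
Last nonzero remainder: 3u^2-3u-36. Dividing through by 3 gives the monic gcd u^2-u-12.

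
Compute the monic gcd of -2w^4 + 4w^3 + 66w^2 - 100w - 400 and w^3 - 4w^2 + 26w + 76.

w + 2

Apply the Euclidean algorithm:
  -2w^4 + 4w^3 + 66w^2 - 100w - 400 = (-2w - 4)(w^3 - 4w^2 + 26w + 76) + (102w^2 + 156w - 96)
  w^3 - 4w^2 + 26w + 76 = ((1/102)w - 47/867)(102w^2 + 156w - 96) + ((10230/289)w + 20460/289)
  102w^2 + 156w - 96 = ((4913/1705)w - 2312/1705)((10230/289)w + 20460/289) + (0)
Last nonzero remainder: (10230/289)w + 20460/289. Dividing through by 10230/289 gives the monic gcd w + 2.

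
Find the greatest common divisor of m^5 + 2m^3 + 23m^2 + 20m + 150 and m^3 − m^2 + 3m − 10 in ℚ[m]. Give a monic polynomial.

Euclidean algorithm in ℚ[m]:
  m^5 + 2m^3 + 23m^2 + 20m + 150 = (m^2 + m)(m^3 − m^2 + 3m − 10) + (30m^2 + 30m + 150)
  m^3 − m^2 + 3m − 10 = ((1/30)m − 1/15)(30m^2 + 30m + 150) + (0)
Last nonzero remainder: 30m^2 + 30m + 150. Dividing through by 30 gives the monic gcd m^2 + m + 5.

m^2 + m + 5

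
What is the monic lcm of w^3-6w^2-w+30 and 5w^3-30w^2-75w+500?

Euclidean algorithm in ℚ[w]:
  w^3-6w^2-w+30 = (1/5)(5w^3-30w^2-75w+500) + (14w-70)
  5w^3-30w^2-75w+500 = ((5/14)w^2-(5/14)w-50/7)(14w-70) + (0)
Last nonzero remainder: 14w-70. Dividing through by 14 gives the monic gcd w-5.
Then lcm(f, g) = f·g / gcd(f, g); expanding and making the result monic gives the answer.

w^5-7w^4-15w^3+151w^2-10w-600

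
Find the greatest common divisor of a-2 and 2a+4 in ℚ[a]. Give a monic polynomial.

Repeated division with remainder:
  a-2 = (1/2)(2a+4) + (-4)
  2a+4 = (-(1/2)a-1)(-4) + (0)
The last nonzero remainder is the constant -4, so the polynomials are coprime and gcd = 1.

1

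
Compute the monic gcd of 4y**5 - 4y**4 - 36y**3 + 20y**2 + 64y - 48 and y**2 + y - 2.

y**2 + y - 2

Euclidean algorithm in ℚ[y]:
  4y**5 - 4y**4 - 36y**3 + 20y**2 + 64y - 48 = (4y**3 - 8y**2 - 20y + 24)(y**2 + y - 2) + (0)
The last nonzero remainder y**2 + y - 2 is already monic.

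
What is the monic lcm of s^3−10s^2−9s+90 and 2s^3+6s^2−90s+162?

Repeated division with remainder:
  s^3−10s^2−9s+90 = (1/2)(2s^3+6s^2−90s+162) + (−13s^2+36s+9)
  2s^3+6s^2−90s+162 = (−(2/13)s−150/169)(−13s^2+36s+9) + (−(9576/169)s+28728/169)
  −13s^2+36s+9 = ((2197/9576)s+169/3192)(−(9576/169)s+28728/169) + (0)
Last nonzero remainder: −(9576/169)s+28728/169. Dividing through by −9576/169 gives the monic gcd s−3.
Then lcm(f, g) = f·g / gcd(f, g); expanding and making the result monic gives the answer.

s^5−4s^4−96s^3+306s^2+783s−2430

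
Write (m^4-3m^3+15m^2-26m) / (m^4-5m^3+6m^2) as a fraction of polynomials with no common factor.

Repeated division with remainder:
  m^4-3m^3+15m^2-26m = (m^4-5m^3+6m^2) + (2m^3+9m^2-26m)
  m^4-5m^3+6m^2 = ((1/2)m-19/4)(2m^3+9m^2-26m) + ((247/4)m^2-(247/2)m)
  2m^3+9m^2-26m = ((8/247)m+4/19)((247/4)m^2-(247/2)m) + (0)
Last nonzero remainder: (247/4)m^2-(247/2)m. Dividing through by 247/4 gives the monic gcd m^2-2m.
Cancel m^2-2m from numerator and denominator to get the reduced form.

(m^2-m+13)/(m^2-3m)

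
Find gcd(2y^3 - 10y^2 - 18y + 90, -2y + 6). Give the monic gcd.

y - 3

Apply the Euclidean algorithm:
  2y^3 - 10y^2 - 18y + 90 = (-y^2 + 2y + 15)(-2y + 6) + (0)
Last nonzero remainder: -2y + 6. Dividing through by -2 gives the monic gcd y - 3.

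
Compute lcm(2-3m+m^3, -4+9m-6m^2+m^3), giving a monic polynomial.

Repeated division with remainder:
  m^3-3m+2 = (m^3-6m^2+9m-4) + (6m^2-12m+6)
  m^3-6m^2+9m-4 = ((1/6)m-2/3)(6m^2-12m+6) + (0)
Last nonzero remainder: 6m^2-12m+6. Dividing through by 6 gives the monic gcd m^2-2m+1.
Then lcm(f, g) = f·g / gcd(f, g); expanding and making the result monic gives the answer.

-8+14m-3m^2-4m^3+m^4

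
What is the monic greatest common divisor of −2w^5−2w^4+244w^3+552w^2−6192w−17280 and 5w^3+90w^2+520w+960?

w^2+14w+48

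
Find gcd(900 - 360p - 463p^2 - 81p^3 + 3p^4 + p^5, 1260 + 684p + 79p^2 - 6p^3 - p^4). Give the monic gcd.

-180 - 72p - p^2 + p^3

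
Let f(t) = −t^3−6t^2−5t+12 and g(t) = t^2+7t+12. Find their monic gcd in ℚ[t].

Apply the Euclidean algorithm:
  −t^3−6t^2−5t+12 = (−t+1)(t^2+7t+12) + (0)
The last nonzero remainder t^2+7t+12 is already monic.

t^2+7t+12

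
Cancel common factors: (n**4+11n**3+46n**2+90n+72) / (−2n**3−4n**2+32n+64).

Euclidean algorithm in ℚ[n]:
  n**4+11n**3+46n**2+90n+72 = (−(1/2)n−9/2)(−2n**3−4n**2+32n+64) + (44n**2+266n+360)
  −2n**3−4n**2+32n+64 = (−(1/22)n+89/484)(44n**2+266n+360) + (−(133/242)n−266/121)
  44n**2+266n+360 = (−(10648/133)n−21780/133)(−(133/242)n−266/121) + (0)
Last nonzero remainder: −(133/242)n−266/121. Dividing through by −133/242 gives the monic gcd n+4.
Cancel n+4 from numerator and denominator to get the reduced form.

(−n**3−7n**2−18n−18)/(2n**2−4n−16)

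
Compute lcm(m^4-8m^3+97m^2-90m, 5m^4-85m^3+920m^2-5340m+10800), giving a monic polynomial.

m^6-18m^5+201m^4-1252m^3+3228m^2-2160m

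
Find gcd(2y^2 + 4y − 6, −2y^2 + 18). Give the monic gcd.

y + 3

Euclidean algorithm in ℚ[y]:
  2y^2 + 4y − 6 = (−1)(−2y^2 + 18) + (4y + 12)
  −2y^2 + 18 = (−(1/2)y + 3/2)(4y + 12) + (0)
Last nonzero remainder: 4y + 12. Dividing through by 4 gives the monic gcd y + 3.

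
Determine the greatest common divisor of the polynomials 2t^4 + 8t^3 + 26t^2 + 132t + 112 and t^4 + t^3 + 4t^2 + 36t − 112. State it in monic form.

Euclidean algorithm in ℚ[t]:
  2t^4 + 8t^3 + 26t^2 + 132t + 112 = (2)(t^4 + t^3 + 4t^2 + 36t − 112) + (6t^3 + 18t^2 + 60t + 336)
  t^4 + t^3 + 4t^2 + 36t − 112 = ((1/6)t − 1/3)(6t^3 + 18t^2 + 60t + 336) + (0)
Last nonzero remainder: 6t^3 + 18t^2 + 60t + 336. Dividing through by 6 gives the monic gcd t^3 + 3t^2 + 10t + 56.

t^3 + 3t^2 + 10t + 56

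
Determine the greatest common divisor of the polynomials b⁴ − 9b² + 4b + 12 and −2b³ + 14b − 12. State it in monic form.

By polynomial division,
  b⁴ − 9b² + 4b + 12 = (−(1/2)b)(−2b³ + 14b − 12) + (−2b² − 2b + 12)
  −2b³ + 14b − 12 = (b − 1)(−2b² − 2b + 12) + (0)
Last nonzero remainder: −2b² − 2b + 12. Dividing through by −2 gives the monic gcd b² + b − 6.

b² + b − 6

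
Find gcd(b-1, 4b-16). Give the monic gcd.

1

By polynomial division,
  b-1 = (1/4)(4b-16) + (3)
  4b-16 = ((4/3)b-16/3)(3) + (0)
The last nonzero remainder is the constant 3, so the polynomials are coprime and gcd = 1.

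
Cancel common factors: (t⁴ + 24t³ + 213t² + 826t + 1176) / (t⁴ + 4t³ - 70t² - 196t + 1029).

By polynomial division,
  t⁴ + 24t³ + 213t² + 826t + 1176 = (t⁴ + 4t³ - 70t² - 196t + 1029) + (20t³ + 283t² + 1022t + 147)
  t⁴ + 4t³ - 70t² - 196t + 1029 = ((1/20)t - 203/400)(20t³ + 283t² + 1022t + 147) + ((9009/400)t² + (63063/200)t + 441441/400)
  20t³ + 283t² + 1022t + 147 = ((8000/9009)t + 400/3003)((9009/400)t² + (63063/200)t + 441441/400) + (0)
Last nonzero remainder: (9009/400)t² + (63063/200)t + 441441/400. Dividing through by 9009/400 gives the monic gcd t² + 14t + 49.
Cancel t² + 14t + 49 from numerator and denominator to get the reduced form.

(t² + 10t + 24)/(t² - 10t + 21)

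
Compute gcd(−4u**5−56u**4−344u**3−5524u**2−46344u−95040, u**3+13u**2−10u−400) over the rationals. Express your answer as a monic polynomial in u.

By polynomial division,
  −4u**5−56u**4−344u**3−5524u**2−46344u−95040 = (−4u**2−4u−332)(u**3+13u**2−10u−400) + (−2848u**2−51264u−227840)
  u**3+13u**2−10u−400 = (−(1/2848)u+5/2848)(−2848u**2−51264u−227840) + (0)
Last nonzero remainder: −2848u**2−51264u−227840. Dividing through by −2848 gives the monic gcd u**2+18u+80.

u**2+18u+80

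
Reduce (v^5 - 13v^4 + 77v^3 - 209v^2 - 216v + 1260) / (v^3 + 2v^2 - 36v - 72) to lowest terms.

By polynomial division,
  v^5 - 13v^4 + 77v^3 - 209v^2 - 216v + 1260 = (v^2 - 15v + 143)(v^3 + 2v^2 - 36v - 72) + (-963v^2 + 3852v + 11556)
  v^3 + 2v^2 - 36v - 72 = (-(1/963)v - 2/321)(-963v^2 + 3852v + 11556) + (0)
Last nonzero remainder: -963v^2 + 3852v + 11556. Dividing through by -963 gives the monic gcd v^2 - 4v - 12.
Cancel v^2 - 4v - 12 from numerator and denominator to get the reduced form.

(v^3 - 9v^2 + 53v - 105)/(v + 6)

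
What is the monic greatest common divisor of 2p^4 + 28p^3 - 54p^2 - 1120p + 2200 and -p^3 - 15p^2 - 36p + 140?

p^2 + 8p - 20

Repeated division with remainder:
  2p^4 + 28p^3 - 54p^2 - 1120p + 2200 = (-2p + 2)(-p^3 - 15p^2 - 36p + 140) + (-96p^2 - 768p + 1920)
  -p^3 - 15p^2 - 36p + 140 = ((1/96)p + 7/96)(-96p^2 - 768p + 1920) + (0)
Last nonzero remainder: -96p^2 - 768p + 1920. Dividing through by -96 gives the monic gcd p^2 + 8p - 20.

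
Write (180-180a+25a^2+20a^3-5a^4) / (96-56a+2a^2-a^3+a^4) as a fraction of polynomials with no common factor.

By polynomial division,
  -5a^4+20a^3+25a^2-180a+180 = (-5)(a^4-a^3+2a^2-56a+96) + (15a^3+35a^2-460a+660)
  a^4-a^3+2a^2-56a+96 = ((1/15)a-2/9)(15a^3+35a^2-460a+660) + ((364/9)a^2-(1820/9)a+728/3)
  15a^3+35a^2-460a+660 = ((135/364)a+495/182)((364/9)a^2-(1820/9)a+728/3) + (0)
Last nonzero remainder: (364/9)a^2-(1820/9)a+728/3. Dividing through by 364/9 gives the monic gcd a^2-5a+6.
Cancel a^2-5a+6 from numerator and denominator to get the reduced form.

(30-5a-5a^2)/(16+4a+a^2)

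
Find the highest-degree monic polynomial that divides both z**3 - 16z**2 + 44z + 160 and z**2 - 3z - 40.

By polynomial division,
  z**3 - 16z**2 + 44z + 160 = (z - 13)(z**2 - 3z - 40) + (45z - 360)
  z**2 - 3z - 40 = ((1/45)z + 1/9)(45z - 360) + (0)
Last nonzero remainder: 45z - 360. Dividing through by 45 gives the monic gcd z - 8.

z - 8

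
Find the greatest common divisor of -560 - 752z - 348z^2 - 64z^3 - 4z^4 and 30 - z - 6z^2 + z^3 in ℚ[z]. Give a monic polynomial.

Euclidean algorithm in ℚ[z]:
  -4z^4 - 64z^3 - 348z^2 - 752z - 560 = (-4z - 88)(z^3 - 6z^2 - z + 30) + (-880z^2 - 720z + 2080)
  z^3 - 6z^2 - z + 30 = (-(1/880)z + 15/1936)(-880z^2 - 720z + 2080) + ((840/121)z + 1680/121)
  -880z^2 - 720z + 2080 = (-(2662/21)z + 3146/21)((840/121)z + 1680/121) + (0)
Last nonzero remainder: (840/121)z + 1680/121. Dividing through by 840/121 gives the monic gcd z + 2.

2 + z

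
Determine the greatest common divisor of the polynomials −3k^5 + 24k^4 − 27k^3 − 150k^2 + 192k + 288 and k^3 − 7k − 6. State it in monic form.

Apply the Euclidean algorithm:
  −3k^5 + 24k^4 − 27k^3 − 150k^2 + 192k + 288 = (−3k^2 + 24k − 48)(k^3 − 7k − 6) + (0)
The last nonzero remainder k^3 − 7k − 6 is already monic.

k^3 − 7k − 6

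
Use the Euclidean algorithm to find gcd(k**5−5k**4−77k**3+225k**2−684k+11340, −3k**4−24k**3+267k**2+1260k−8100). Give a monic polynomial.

k**2+3k−54

By polynomial division,
  k**5−5k**4−77k**3+225k**2−684k+11340 = (−(1/3)k+13/3)(−3k**4−24k**3+267k**2+1260k−8100) + (116k**3−512k**2−8844k+46440)
  −3k**4−24k**3+267k**2+1260k−8100 = (−(3/116)k−270/841)(116k**3−512k**2−8844k+46440) + (−(106050/841)k**2−(318150/841)k+5726700/841)
  116k**3−512k**2−8844k+46440 = (−(48778/53025)k+72326/10605)(−(106050/841)k**2−(318150/841)k+5726700/841) + (0)
Last nonzero remainder: −(106050/841)k**2−(318150/841)k+5726700/841. Dividing through by −106050/841 gives the monic gcd k**2+3k−54.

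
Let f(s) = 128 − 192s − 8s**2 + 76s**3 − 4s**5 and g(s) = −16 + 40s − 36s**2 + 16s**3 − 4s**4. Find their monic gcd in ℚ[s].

By polynomial division,
  −4s**5 + 76s**3 − 8s**2 − 192s + 128 = (s + 4)(−4s**4 + 16s**3 − 36s**2 + 40s − 16) + (48s**3 + 96s**2 − 336s + 192)
  −4s**4 + 16s**3 − 36s**2 + 40s − 16 = (−(1/12)s + 1/2)(48s**3 + 96s**2 − 336s + 192) + (−112s**2 + 224s − 112)
  48s**3 + 96s**2 − 336s + 192 = (−(3/7)s − 12/7)(−112s**2 + 224s − 112) + (0)
Last nonzero remainder: −112s**2 + 224s − 112. Dividing through by −112 gives the monic gcd s**2 − 2s + 1.

1 − 2s + s**2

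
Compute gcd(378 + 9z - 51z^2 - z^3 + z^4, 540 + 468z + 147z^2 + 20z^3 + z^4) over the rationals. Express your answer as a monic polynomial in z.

18 + 9z + z^2

Repeated division with remainder:
  z^4 - z^3 - 51z^2 + 9z + 378 = (z^4 + 20z^3 + 147z^2 + 468z + 540) + (-21z^3 - 198z^2 - 459z - 162)
  z^4 + 20z^3 + 147z^2 + 468z + 540 = (-(1/21)z - 74/147)(-21z^3 - 198z^2 - 459z - 162) + ((1248/49)z^2 + (11232/49)z + 22464/49)
  -21z^3 - 198z^2 - 459z - 162 = (-(343/416)z - 147/416)((1248/49)z^2 + (11232/49)z + 22464/49) + (0)
Last nonzero remainder: (1248/49)z^2 + (11232/49)z + 22464/49. Dividing through by 1248/49 gives the monic gcd z^2 + 9z + 18.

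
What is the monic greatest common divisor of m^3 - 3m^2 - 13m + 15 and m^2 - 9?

Euclidean algorithm in ℚ[m]:
  m^3 - 3m^2 - 13m + 15 = (m - 3)(m^2 - 9) + (-4m - 12)
  m^2 - 9 = (-(1/4)m + 3/4)(-4m - 12) + (0)
Last nonzero remainder: -4m - 12. Dividing through by -4 gives the monic gcd m + 3.

m + 3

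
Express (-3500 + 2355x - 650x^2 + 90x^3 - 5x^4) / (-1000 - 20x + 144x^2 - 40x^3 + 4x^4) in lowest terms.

(-140 + 55x - 5x^2)/(-40 - 12x + 4x^2)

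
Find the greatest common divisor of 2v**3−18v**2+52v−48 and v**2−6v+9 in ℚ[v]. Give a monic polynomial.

v−3

Euclidean algorithm in ℚ[v]:
  2v**3−18v**2+52v−48 = (2v−6)(v**2−6v+9) + (−2v+6)
  v**2−6v+9 = (−(1/2)v+3/2)(−2v+6) + (0)
Last nonzero remainder: −2v+6. Dividing through by −2 gives the monic gcd v−3.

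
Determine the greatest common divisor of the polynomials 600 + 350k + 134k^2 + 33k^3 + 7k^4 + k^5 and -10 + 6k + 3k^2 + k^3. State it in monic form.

10 + 4k + k^2

Euclidean algorithm in ℚ[k]:
  k^5 + 7k^4 + 33k^3 + 134k^2 + 350k + 600 = (k^2 + 4k + 15)(k^3 + 3k^2 + 6k - 10) + (75k^2 + 300k + 750)
  k^3 + 3k^2 + 6k - 10 = ((1/75)k - 1/75)(75k^2 + 300k + 750) + (0)
Last nonzero remainder: 75k^2 + 300k + 750. Dividing through by 75 gives the monic gcd k^2 + 4k + 10.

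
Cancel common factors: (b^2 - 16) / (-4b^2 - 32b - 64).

(-b + 4)/(4b + 16)

Apply the Euclidean algorithm:
  b^2 - 16 = (-1/4)(-4b^2 - 32b - 64) + (-8b - 32)
  -4b^2 - 32b - 64 = ((1/2)b + 2)(-8b - 32) + (0)
Last nonzero remainder: -8b - 32. Dividing through by -8 gives the monic gcd b + 4.
Cancel b + 4 from numerator and denominator to get the reduced form.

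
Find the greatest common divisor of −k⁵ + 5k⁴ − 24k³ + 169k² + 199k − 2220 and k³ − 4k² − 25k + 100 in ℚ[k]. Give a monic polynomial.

k² − 9k + 20

Repeated division with remainder:
  −k⁵ + 5k⁴ − 24k³ + 169k² + 199k − 2220 = (−k² + k − 45)(k³ − 4k² − 25k + 100) + (114k² − 1026k + 2280)
  k³ − 4k² − 25k + 100 = ((1/114)k + 5/114)(114k² − 1026k + 2280) + (0)
Last nonzero remainder: 114k² − 1026k + 2280. Dividing through by 114 gives the monic gcd k² − 9k + 20.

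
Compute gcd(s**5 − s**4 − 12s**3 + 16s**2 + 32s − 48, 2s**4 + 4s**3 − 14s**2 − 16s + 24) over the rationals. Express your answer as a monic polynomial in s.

By polynomial division,
  s**5 − s**4 − 12s**3 + 16s**2 + 32s − 48 = ((1/2)s − 3/2)(2s**4 + 4s**3 − 14s**2 − 16s + 24) + (s**3 + 3s**2 − 4s − 12)
  2s**4 + 4s**3 − 14s**2 − 16s + 24 = (2s − 2)(s**3 + 3s**2 − 4s − 12) + (0)
The last nonzero remainder s**3 + 3s**2 − 4s − 12 is already monic.

s**3 + 3s**2 − 4s − 12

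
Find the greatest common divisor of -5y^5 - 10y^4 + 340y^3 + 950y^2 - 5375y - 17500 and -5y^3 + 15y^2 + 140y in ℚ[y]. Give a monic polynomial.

y^2 - 3y - 28

Euclidean algorithm in ℚ[y]:
  -5y^5 - 10y^4 + 340y^3 + 950y^2 - 5375y - 17500 = (y^2 + 5y - 25)(-5y^3 + 15y^2 + 140y) + (625y^2 - 1875y - 17500)
  -5y^3 + 15y^2 + 140y = (-(1/125)y)(625y^2 - 1875y - 17500) + (0)
Last nonzero remainder: 625y^2 - 1875y - 17500. Dividing through by 625 gives the monic gcd y^2 - 3y - 28.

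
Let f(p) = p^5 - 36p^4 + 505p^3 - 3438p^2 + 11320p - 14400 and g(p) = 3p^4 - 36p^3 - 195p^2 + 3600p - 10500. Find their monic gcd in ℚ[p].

p^2 - 15p + 50

By polynomial division,
  p^5 - 36p^4 + 505p^3 - 3438p^2 + 11320p - 14400 = ((1/3)p - 8)(3p^4 - 36p^3 - 195p^2 + 3600p - 10500) + (282p^3 - 6198p^2 + 43620p - 98400)
  3p^4 - 36p^3 - 195p^2 + 3600p - 10500 = ((1/94)p + 469/4418)(282p^3 - 6198p^2 + 43620p - 98400) + (-(2394/2209)p^2 + (35910/2209)p - 119700/2209)
  282p^3 - 6198p^2 + 43620p - 98400 = (-(103823/399)p + 724552/399)(-(2394/2209)p^2 + (35910/2209)p - 119700/2209) + (0)
Last nonzero remainder: -(2394/2209)p^2 + (35910/2209)p - 119700/2209. Dividing through by -2394/2209 gives the monic gcd p^2 - 15p + 50.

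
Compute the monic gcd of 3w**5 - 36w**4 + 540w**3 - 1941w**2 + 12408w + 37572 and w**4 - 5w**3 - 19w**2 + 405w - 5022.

By polynomial division,
  3w**5 - 36w**4 + 540w**3 - 1941w**2 + 12408w + 37572 = (3w - 21)(w**4 - 5w**3 - 19w**2 + 405w - 5022) + (492w**3 - 3555w**2 + 35979w - 67890)
  w**4 - 5w**3 - 19w**2 + 405w - 5022 = ((1/492)w + 365/80688)(492w**3 - 3555w**2 + 35979w - 67890) + (-(2045351/26896)w**2 + (10226755/26896)w - 63405881/13448)
  492w**3 - 3555w**2 + 35979w - 67890 = (-(13232832/2045351)w + 29451120/2045351)(-(2045351/26896)w**2 + (10226755/26896)w - 63405881/13448) + (0)
Last nonzero remainder: -(2045351/26896)w**2 + (10226755/26896)w - 63405881/13448. Dividing through by -2045351/26896 gives the monic gcd w**2 - 5w + 62.

w**2 - 5w + 62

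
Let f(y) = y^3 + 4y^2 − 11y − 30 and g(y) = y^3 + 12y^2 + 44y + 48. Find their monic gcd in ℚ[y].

y + 2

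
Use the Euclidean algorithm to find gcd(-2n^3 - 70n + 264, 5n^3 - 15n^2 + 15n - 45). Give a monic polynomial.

Repeated division with remainder:
  -2n^3 - 70n + 264 = (-2/5)(5n^3 - 15n^2 + 15n - 45) + (-6n^2 - 64n + 246)
  5n^3 - 15n^2 + 15n - 45 = (-(5/6)n + 205/18)(-6n^2 - 64n + 246) + ((8540/9)n - 8540/3)
  -6n^2 - 64n + 246 = (-(27/4270)n - 369/4270)((8540/9)n - 8540/3) + (0)
Last nonzero remainder: (8540/9)n - 8540/3. Dividing through by 8540/9 gives the monic gcd n - 3.

n - 3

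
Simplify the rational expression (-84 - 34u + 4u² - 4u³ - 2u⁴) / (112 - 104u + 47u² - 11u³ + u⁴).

(-12 - 10u - 2u²)/(16 - 8u + u²)

By polynomial division,
  -2u⁴ - 4u³ + 4u² - 34u - 84 = (-2)(u⁴ - 11u³ + 47u² - 104u + 112) + (-26u³ + 98u² - 242u + 140)
  u⁴ - 11u³ + 47u² - 104u + 112 = (-(1/26)u + 47/169)(-26u³ + 98u² - 242u + 140) + ((1764/169)u² - (5292/169)u + 12348/169)
  -26u³ + 98u² - 242u + 140 = (-(2197/882)u + 845/441)((1764/169)u² - (5292/169)u + 12348/169) + (0)
Last nonzero remainder: (1764/169)u² - (5292/169)u + 12348/169. Dividing through by 1764/169 gives the monic gcd u² - 3u + 7.
Cancel u² - 3u + 7 from numerator and denominator to get the reduced form.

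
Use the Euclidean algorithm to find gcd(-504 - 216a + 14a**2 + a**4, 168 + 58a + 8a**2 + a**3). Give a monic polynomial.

Apply the Euclidean algorithm:
  a**4 + 14a**2 - 216a - 504 = (a - 8)(a**3 + 8a**2 + 58a + 168) + (20a**2 + 80a + 840)
  a**3 + 8a**2 + 58a + 168 = ((1/20)a + 1/5)(20a**2 + 80a + 840) + (0)
Last nonzero remainder: 20a**2 + 80a + 840. Dividing through by 20 gives the monic gcd a**2 + 4a + 42.

42 + 4a + a**2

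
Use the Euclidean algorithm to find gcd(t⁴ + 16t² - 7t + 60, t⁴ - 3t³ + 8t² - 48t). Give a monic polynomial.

Apply the Euclidean algorithm:
  t⁴ + 16t² - 7t + 60 = (t⁴ - 3t³ + 8t² - 48t) + (3t³ + 8t² + 41t + 60)
  t⁴ - 3t³ + 8t² - 48t = ((1/3)t - 17/9)(3t³ + 8t² + 41t + 60) + ((85/9)t² + (85/9)t + 340/3)
  3t³ + 8t² + 41t + 60 = ((27/85)t + 9/17)((85/9)t² + (85/9)t + 340/3) + (0)
Last nonzero remainder: (85/9)t² + (85/9)t + 340/3. Dividing through by 85/9 gives the monic gcd t² + t + 12.

t² + t + 12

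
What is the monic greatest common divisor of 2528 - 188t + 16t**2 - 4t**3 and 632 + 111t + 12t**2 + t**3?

Repeated division with remainder:
  -4t**3 + 16t**2 - 188t + 2528 = (-4)(t**3 + 12t**2 + 111t + 632) + (64t**2 + 256t + 5056)
  t**3 + 12t**2 + 111t + 632 = ((1/64)t + 1/8)(64t**2 + 256t + 5056) + (0)
Last nonzero remainder: 64t**2 + 256t + 5056. Dividing through by 64 gives the monic gcd t**2 + 4t + 79.

79 + 4t + t**2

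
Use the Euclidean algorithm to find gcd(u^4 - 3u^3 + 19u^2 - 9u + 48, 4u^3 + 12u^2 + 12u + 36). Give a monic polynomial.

Apply the Euclidean algorithm:
  u^4 - 3u^3 + 19u^2 - 9u + 48 = ((1/4)u - 3/2)(4u^3 + 12u^2 + 12u + 36) + (34u^2 + 102)
  4u^3 + 12u^2 + 12u + 36 = ((2/17)u + 6/17)(34u^2 + 102) + (0)
Last nonzero remainder: 34u^2 + 102. Dividing through by 34 gives the monic gcd u^2 + 3.

u^2 + 3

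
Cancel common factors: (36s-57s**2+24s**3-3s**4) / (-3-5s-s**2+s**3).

Repeated division with remainder:
  -3s**4+24s**3-57s**2+36s = (-3s+21)(s**3-s**2-5s-3) + (-51s**2+132s+63)
  s**3-s**2-5s-3 = (-(1/51)s-9/289)(-51s**2+132s+63) + ((100/289)s-300/289)
  -51s**2+132s+63 = (-(14739/100)s-6069/100)((100/289)s-300/289) + (0)
Last nonzero remainder: (100/289)s-300/289. Dividing through by 100/289 gives the monic gcd s-3.
Cancel s-3 from numerator and denominator to get the reduced form.

(-12s+15s**2-3s**3)/(1+2s+s**2)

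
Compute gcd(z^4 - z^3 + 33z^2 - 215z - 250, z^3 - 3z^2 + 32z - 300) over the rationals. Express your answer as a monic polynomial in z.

z^2 + 3z + 50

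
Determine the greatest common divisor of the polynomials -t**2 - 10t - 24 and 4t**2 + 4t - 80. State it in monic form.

Repeated division with remainder:
  -t**2 - 10t - 24 = (-1/4)(4t**2 + 4t - 80) + (-9t - 44)
  4t**2 + 4t - 80 = (-(4/9)t + 140/81)(-9t - 44) + (-320/81)
  -9t - 44 = ((729/320)t + 891/80)(-320/81) + (0)
The last nonzero remainder is the constant -320/81, so the polynomials are coprime and gcd = 1.

1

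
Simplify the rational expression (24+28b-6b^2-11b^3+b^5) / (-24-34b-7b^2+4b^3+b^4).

(-4+b^2)/(4+b)

Apply the Euclidean algorithm:
  b^5-11b^3-6b^2+28b+24 = (b-4)(b^4+4b^3-7b^2-34b-24) + (12b^3-84b-72)
  b^4+4b^3-7b^2-34b-24 = ((1/12)b+1/3)(12b^3-84b-72) + (0)
Last nonzero remainder: 12b^3-84b-72. Dividing through by 12 gives the monic gcd b^3-7b-6.
Cancel b^3-7b-6 from numerator and denominator to get the reduced form.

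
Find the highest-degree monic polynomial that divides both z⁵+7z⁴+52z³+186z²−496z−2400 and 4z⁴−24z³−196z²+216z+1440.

z²+z−12

Apply the Euclidean algorithm:
  z⁵+7z⁴+52z³+186z²−496z−2400 = ((1/4)z+13/4)(4z⁴−24z³−196z²+216z+1440) + (179z³+769z²−1558z−7080)
  4z⁴−24z³−196z²+216z+1440 = ((4/179)z−7372/32041)(179z³+769z²−1558z−7080) + ((504560/32041)z²+(504560/32041)z−6054720/32041)
  179z³+769z²−1558z−7080 = ((5735339/504560)z+1890419/50456)((504560/32041)z²+(504560/32041)z−6054720/32041) + (0)
Last nonzero remainder: (504560/32041)z²+(504560/32041)z−6054720/32041. Dividing through by 504560/32041 gives the monic gcd z²+z−12.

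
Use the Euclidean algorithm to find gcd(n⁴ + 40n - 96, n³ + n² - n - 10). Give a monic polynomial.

Euclidean algorithm in ℚ[n]:
  n⁴ + 40n - 96 = (n - 1)(n³ + n² - n - 10) + (2n² + 49n - 106)
  n³ + n² - n - 10 = ((1/2)n - 47/4)(2n² + 49n - 106) + ((2511/4)n - 2511/2)
  2n² + 49n - 106 = ((8/2511)n + 212/2511)((2511/4)n - 2511/2) + (0)
Last nonzero remainder: (2511/4)n - 2511/2. Dividing through by 2511/4 gives the monic gcd n - 2.

n - 2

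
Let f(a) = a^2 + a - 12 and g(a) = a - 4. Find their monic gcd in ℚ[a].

Euclidean algorithm in ℚ[a]:
  a^2 + a - 12 = (a + 5)(a - 4) + (8)
  a - 4 = ((1/8)a - 1/2)(8) + (0)
The last nonzero remainder is the constant 8, so the polynomials are coprime and gcd = 1.

1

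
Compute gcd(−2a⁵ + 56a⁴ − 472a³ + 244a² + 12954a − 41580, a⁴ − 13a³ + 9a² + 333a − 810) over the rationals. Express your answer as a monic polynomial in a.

Repeated division with remainder:
  −2a⁵ + 56a⁴ − 472a³ + 244a² + 12954a − 41580 = (−2a + 30)(a⁴ − 13a³ + 9a² + 333a − 810) + (−64a³ + 640a² + 1344a − 17280)
  a⁴ − 13a³ + 9a² + 333a − 810 = (−(1/64)a + 3/64)(−64a³ + 640a² + 1344a − 17280) + (0)
Last nonzero remainder: −64a³ + 640a² + 1344a − 17280. Dividing through by −64 gives the monic gcd a³ − 10a² − 21a + 270.

a³ − 10a² − 21a + 270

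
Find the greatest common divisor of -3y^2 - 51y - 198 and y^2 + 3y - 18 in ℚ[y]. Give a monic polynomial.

y + 6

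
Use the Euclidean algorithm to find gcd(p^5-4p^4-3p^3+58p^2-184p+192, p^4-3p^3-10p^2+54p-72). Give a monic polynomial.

Repeated division with remainder:
  p^5-4p^4-3p^3+58p^2-184p+192 = (p-1)(p^4-3p^3-10p^2+54p-72) + (4p^3-6p^2-58p+120)
  p^4-3p^3-10p^2+54p-72 = ((1/4)p-3/8)(4p^3-6p^2-58p+120) + ((9/4)p^2+(9/4)p-27)
  4p^3-6p^2-58p+120 = ((16/9)p-40/9)((9/4)p^2+(9/4)p-27) + (0)
Last nonzero remainder: (9/4)p^2+(9/4)p-27. Dividing through by 9/4 gives the monic gcd p^2+p-12.

p^2+p-12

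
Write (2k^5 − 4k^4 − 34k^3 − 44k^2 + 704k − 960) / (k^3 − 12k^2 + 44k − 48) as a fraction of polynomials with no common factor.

(2k^3 + 8k^2 − 2k − 120)/(k − 6)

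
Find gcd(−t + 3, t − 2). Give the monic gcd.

1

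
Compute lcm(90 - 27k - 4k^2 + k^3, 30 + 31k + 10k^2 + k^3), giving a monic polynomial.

Euclidean algorithm in ℚ[k]:
  k^3 - 4k^2 - 27k + 90 = (k^3 + 10k^2 + 31k + 30) + (-14k^2 - 58k + 60)
  k^3 + 10k^2 + 31k + 30 = (-(1/14)k - 41/98)(-14k^2 - 58k + 60) + ((540/49)k + 2700/49)
  -14k^2 - 58k + 60 = (-(343/270)k + 49/45)((540/49)k + 2700/49) + (0)
Last nonzero remainder: (540/49)k + 2700/49. Dividing through by 540/49 gives the monic gcd k + 5.
Then lcm(f, g) = f·g / gcd(f, g); expanding and making the result monic gives the answer.

540 + 288k - 69k^2 - 41k^3 + k^4 + k^5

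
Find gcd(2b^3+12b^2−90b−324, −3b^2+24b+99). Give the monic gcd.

Apply the Euclidean algorithm:
  2b^3+12b^2−90b−324 = (−(2/3)b−28/3)(−3b^2+24b+99) + (200b+600)
  −3b^2+24b+99 = (−(3/200)b+33/200)(200b+600) + (0)
Last nonzero remainder: 200b+600. Dividing through by 200 gives the monic gcd b+3.

b+3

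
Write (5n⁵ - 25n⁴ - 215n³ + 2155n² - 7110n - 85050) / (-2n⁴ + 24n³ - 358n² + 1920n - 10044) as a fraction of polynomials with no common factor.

(-5n³ - 15n² + 365n + 1575)/(2n² - 8n + 186)

Euclidean algorithm in ℚ[n]:
  5n⁵ - 25n⁴ - 215n³ + 2155n² - 7110n - 85050 = (-(5/2)n - 35/2)(-2n⁴ + 24n³ - 358n² + 1920n - 10044) + (-690n³ + 690n² + 1380n - 260820)
  -2n⁴ + 24n³ - 358n² + 1920n - 10044 = ((1/345)n - 11/345)(-690n³ + 690n² + 1380n - 260820) + (-340n² + 2720n - 18360)
  -690n³ + 690n² + 1380n - 260820 = ((69/34)n + 483/34)(-340n² + 2720n - 18360) + (0)
Last nonzero remainder: -340n² + 2720n - 18360. Dividing through by -340 gives the monic gcd n² - 8n + 54.
Cancel n² - 8n + 54 from numerator and denominator to get the reduced form.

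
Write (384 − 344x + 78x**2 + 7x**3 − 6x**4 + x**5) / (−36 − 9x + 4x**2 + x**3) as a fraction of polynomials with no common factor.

(−32 + 26x − 7x**2 + x**3)/(3 + x)

Euclidean algorithm in ℚ[x]:
  x**5 − 6x**4 + 7x**3 + 78x**2 − 344x + 384 = (x**2 − 10x + 56)(x**3 + 4x**2 − 9x − 36) + (−200x**2 − 200x + 2400)
  x**3 + 4x**2 − 9x − 36 = (−(1/200)x − 3/200)(−200x**2 − 200x + 2400) + (0)
Last nonzero remainder: −200x**2 − 200x + 2400. Dividing through by −200 gives the monic gcd x**2 + x − 12.
Cancel x**2 + x − 12 from numerator and denominator to get the reduced form.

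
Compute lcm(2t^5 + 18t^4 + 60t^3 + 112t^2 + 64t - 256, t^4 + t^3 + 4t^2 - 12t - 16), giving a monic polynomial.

Repeated division with remainder:
  2t^5 + 18t^4 + 60t^3 + 112t^2 + 64t - 256 = (2t + 16)(t^4 + t^3 + 4t^2 - 12t - 16) + (36t^3 + 72t^2 + 288t)
  t^4 + t^3 + 4t^2 - 12t - 16 = ((1/36)t - 1/36)(36t^3 + 72t^2 + 288t) + (-2t^2 - 4t - 16)
  36t^3 + 72t^2 + 288t = (-18t)(-2t^2 - 4t - 16) + (0)
Last nonzero remainder: -2t^2 - 4t - 16. Dividing through by -2 gives the monic gcd t^2 + 2t + 8.
Then lcm(f, g) = f·g / gcd(f, g); expanding and making the result monic gives the answer.

t^7 + 8t^6 + 19t^5 + 8t^4 - 84t^3 - 272t^2 + 64t + 256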